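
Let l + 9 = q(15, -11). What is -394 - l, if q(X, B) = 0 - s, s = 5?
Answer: -380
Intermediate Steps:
q(X, B) = -5 (q(X, B) = 0 - 1*5 = 0 - 5 = -5)
l = -14 (l = -9 - 5 = -14)
-394 - l = -394 - 1*(-14) = -394 + 14 = -380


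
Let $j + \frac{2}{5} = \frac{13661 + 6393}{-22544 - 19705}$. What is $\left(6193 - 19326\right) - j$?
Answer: $- \frac{2774095817}{211245} \approx -13132.0$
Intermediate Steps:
$j = - \frac{184768}{211245}$ ($j = - \frac{2}{5} + \frac{13661 + 6393}{-22544 - 19705} = - \frac{2}{5} + \frac{20054}{-42249} = - \frac{2}{5} + 20054 \left(- \frac{1}{42249}\right) = - \frac{2}{5} - \frac{20054}{42249} = - \frac{184768}{211245} \approx -0.87466$)
$\left(6193 - 19326\right) - j = \left(6193 - 19326\right) - - \frac{184768}{211245} = -13133 + \frac{184768}{211245} = - \frac{2774095817}{211245}$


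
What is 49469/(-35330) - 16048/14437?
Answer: -1281159793/510059210 ≈ -2.5118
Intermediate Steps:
49469/(-35330) - 16048/14437 = 49469*(-1/35330) - 16048*1/14437 = -49469/35330 - 16048/14437 = -1281159793/510059210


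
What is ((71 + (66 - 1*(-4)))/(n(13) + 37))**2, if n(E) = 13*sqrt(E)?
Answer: 3938647/38088 - 1062529*sqrt(13)/38088 ≈ 2.8262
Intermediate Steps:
((71 + (66 - 1*(-4)))/(n(13) + 37))**2 = ((71 + (66 - 1*(-4)))/(13*sqrt(13) + 37))**2 = ((71 + (66 + 4))/(37 + 13*sqrt(13)))**2 = ((71 + 70)/(37 + 13*sqrt(13)))**2 = (141/(37 + 13*sqrt(13)))**2 = 19881/(37 + 13*sqrt(13))**2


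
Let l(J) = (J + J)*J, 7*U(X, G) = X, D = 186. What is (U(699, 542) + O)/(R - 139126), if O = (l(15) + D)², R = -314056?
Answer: -2832171/3172274 ≈ -0.89279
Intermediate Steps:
U(X, G) = X/7
l(J) = 2*J² (l(J) = (2*J)*J = 2*J²)
O = 404496 (O = (2*15² + 186)² = (2*225 + 186)² = (450 + 186)² = 636² = 404496)
(U(699, 542) + O)/(R - 139126) = ((⅐)*699 + 404496)/(-314056 - 139126) = (699/7 + 404496)/(-453182) = (2832171/7)*(-1/453182) = -2832171/3172274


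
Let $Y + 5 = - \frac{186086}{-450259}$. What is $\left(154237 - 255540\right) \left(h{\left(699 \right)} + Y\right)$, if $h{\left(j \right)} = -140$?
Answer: $\frac{6594974114107}{450259} \approx 1.4647 \cdot 10^{7}$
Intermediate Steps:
$Y = - \frac{2065209}{450259}$ ($Y = -5 - \frac{186086}{-450259} = -5 - - \frac{186086}{450259} = -5 + \frac{186086}{450259} = - \frac{2065209}{450259} \approx -4.5867$)
$\left(154237 - 255540\right) \left(h{\left(699 \right)} + Y\right) = \left(154237 - 255540\right) \left(-140 - \frac{2065209}{450259}\right) = \left(-101303\right) \left(- \frac{65101469}{450259}\right) = \frac{6594974114107}{450259}$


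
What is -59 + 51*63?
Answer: 3154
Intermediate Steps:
-59 + 51*63 = -59 + 3213 = 3154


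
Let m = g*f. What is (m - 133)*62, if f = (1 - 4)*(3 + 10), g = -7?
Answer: 8680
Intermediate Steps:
f = -39 (f = -3*13 = -39)
m = 273 (m = -7*(-39) = 273)
(m - 133)*62 = (273 - 133)*62 = 140*62 = 8680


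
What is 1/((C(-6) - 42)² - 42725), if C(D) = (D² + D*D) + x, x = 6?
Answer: -1/41429 ≈ -2.4138e-5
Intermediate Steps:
C(D) = 6 + 2*D² (C(D) = (D² + D*D) + 6 = (D² + D²) + 6 = 2*D² + 6 = 6 + 2*D²)
1/((C(-6) - 42)² - 42725) = 1/(((6 + 2*(-6)²) - 42)² - 42725) = 1/(((6 + 2*36) - 42)² - 42725) = 1/(((6 + 72) - 42)² - 42725) = 1/((78 - 42)² - 42725) = 1/(36² - 42725) = 1/(1296 - 42725) = 1/(-41429) = -1/41429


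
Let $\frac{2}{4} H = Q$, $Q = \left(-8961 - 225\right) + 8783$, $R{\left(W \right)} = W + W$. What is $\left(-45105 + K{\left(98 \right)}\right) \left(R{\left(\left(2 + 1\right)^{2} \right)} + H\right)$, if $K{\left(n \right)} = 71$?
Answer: $35486792$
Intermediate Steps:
$R{\left(W \right)} = 2 W$
$Q = -403$ ($Q = -9186 + 8783 = -403$)
$H = -806$ ($H = 2 \left(-403\right) = -806$)
$\left(-45105 + K{\left(98 \right)}\right) \left(R{\left(\left(2 + 1\right)^{2} \right)} + H\right) = \left(-45105 + 71\right) \left(2 \left(2 + 1\right)^{2} - 806\right) = - 45034 \left(2 \cdot 3^{2} - 806\right) = - 45034 \left(2 \cdot 9 - 806\right) = - 45034 \left(18 - 806\right) = \left(-45034\right) \left(-788\right) = 35486792$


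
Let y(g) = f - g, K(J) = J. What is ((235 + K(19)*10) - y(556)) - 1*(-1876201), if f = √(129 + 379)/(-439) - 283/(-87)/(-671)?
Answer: 109584253897/58377 + 2*√127/439 ≈ 1.8772e+6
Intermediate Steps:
f = -283/58377 - 2*√127/439 (f = √508*(-1/439) - 283*(-1/87)*(-1/671) = (2*√127)*(-1/439) + (283/87)*(-1/671) = -2*√127/439 - 283/58377 = -283/58377 - 2*√127/439 ≈ -0.056189)
y(g) = -283/58377 - g - 2*√127/439 (y(g) = (-283/58377 - 2*√127/439) - g = -283/58377 - g - 2*√127/439)
((235 + K(19)*10) - y(556)) - 1*(-1876201) = ((235 + 19*10) - (-283/58377 - 1*556 - 2*√127/439)) - 1*(-1876201) = ((235 + 190) - (-283/58377 - 556 - 2*√127/439)) + 1876201 = (425 - (-32457895/58377 - 2*√127/439)) + 1876201 = (425 + (32457895/58377 + 2*√127/439)) + 1876201 = (57268120/58377 + 2*√127/439) + 1876201 = 109584253897/58377 + 2*√127/439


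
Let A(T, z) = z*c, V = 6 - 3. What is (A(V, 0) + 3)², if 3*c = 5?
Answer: 9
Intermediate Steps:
V = 3
c = 5/3 (c = (⅓)*5 = 5/3 ≈ 1.6667)
A(T, z) = 5*z/3 (A(T, z) = z*(5/3) = 5*z/3)
(A(V, 0) + 3)² = ((5/3)*0 + 3)² = (0 + 3)² = 3² = 9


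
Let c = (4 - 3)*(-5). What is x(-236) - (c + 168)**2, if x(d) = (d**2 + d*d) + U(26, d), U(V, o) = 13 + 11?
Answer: 84847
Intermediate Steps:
U(V, o) = 24
x(d) = 24 + 2*d**2 (x(d) = (d**2 + d*d) + 24 = (d**2 + d**2) + 24 = 2*d**2 + 24 = 24 + 2*d**2)
c = -5 (c = 1*(-5) = -5)
x(-236) - (c + 168)**2 = (24 + 2*(-236)**2) - (-5 + 168)**2 = (24 + 2*55696) - 1*163**2 = (24 + 111392) - 1*26569 = 111416 - 26569 = 84847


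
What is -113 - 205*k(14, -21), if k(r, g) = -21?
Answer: 4192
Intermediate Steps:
-113 - 205*k(14, -21) = -113 - 205*(-21) = -113 + 4305 = 4192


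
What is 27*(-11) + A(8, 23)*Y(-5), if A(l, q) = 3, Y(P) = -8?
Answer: -321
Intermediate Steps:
27*(-11) + A(8, 23)*Y(-5) = 27*(-11) + 3*(-8) = -297 - 24 = -321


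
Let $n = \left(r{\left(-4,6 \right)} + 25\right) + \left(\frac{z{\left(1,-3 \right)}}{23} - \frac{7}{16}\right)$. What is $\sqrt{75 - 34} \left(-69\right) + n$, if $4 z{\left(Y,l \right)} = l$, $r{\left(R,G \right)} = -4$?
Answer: $\frac{7555}{368} - 69 \sqrt{41} \approx -421.29$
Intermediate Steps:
$z{\left(Y,l \right)} = \frac{l}{4}$
$n = \frac{7555}{368}$ ($n = \left(-4 + 25\right) - \left(\frac{7}{16} - \frac{\frac{1}{4} \left(-3\right)}{23}\right) = 21 - \frac{173}{368} = \frac{7555}{368} \approx 20.53$)
$\sqrt{75 - 34} \left(-69\right) + n = \sqrt{75 - 34} \left(-69\right) + \frac{7555}{368} = \sqrt{41} \left(-69\right) + \frac{7555}{368} = - 69 \sqrt{41} + \frac{7555}{368} = \frac{7555}{368} - 69 \sqrt{41}$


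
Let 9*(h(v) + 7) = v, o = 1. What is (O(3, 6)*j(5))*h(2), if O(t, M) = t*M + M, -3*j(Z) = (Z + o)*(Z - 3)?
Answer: 1952/3 ≈ 650.67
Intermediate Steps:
j(Z) = -(1 + Z)*(-3 + Z)/3 (j(Z) = -(Z + 1)*(Z - 3)/3 = -(1 + Z)*(-3 + Z)/3)
O(t, M) = M + M*t (O(t, M) = M*t + M = M + M*t)
h(v) = -7 + v/9
(O(3, 6)*j(5))*h(2) = ((6*(1 + 3))*(1 - 1/3*5**2 + (2/3)*5))*(-7 + (1/9)*2) = ((6*4)*(1 - 1/3*25 + 10/3))*(-7 + 2/9) = (24*(1 - 25/3 + 10/3))*(-61/9) = (24*(-4))*(-61/9) = -96*(-61/9) = 1952/3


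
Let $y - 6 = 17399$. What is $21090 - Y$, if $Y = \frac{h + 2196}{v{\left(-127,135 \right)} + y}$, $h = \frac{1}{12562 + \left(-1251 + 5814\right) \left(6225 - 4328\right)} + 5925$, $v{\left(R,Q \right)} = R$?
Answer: $\frac{1579348548539563}{74887802147} \approx 21090.0$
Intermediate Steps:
$y = 17405$ ($y = 6 + 17399 = 17405$)
$h = \frac{51361295026}{8668573}$ ($h = \frac{1}{12562 + 4563 \cdot 1897} + 5925 = \frac{1}{12562 + 8656011} + 5925 = \frac{1}{8668573} + 5925 = \frac{51361295026}{8668573} \approx 5925.0$)
$Y = \frac{35198740667}{74887802147}$ ($Y = \frac{\frac{51361295026}{8668573} + 2196}{-127 + 17405} = \frac{70397481334}{8668573 \cdot 17278} = \frac{70397481334}{8668573} \cdot \frac{1}{17278} = \frac{35198740667}{74887802147} \approx 0.47002$)
$21090 - Y = 21090 - \frac{35198740667}{74887802147} = \frac{1579348548539563}{74887802147}$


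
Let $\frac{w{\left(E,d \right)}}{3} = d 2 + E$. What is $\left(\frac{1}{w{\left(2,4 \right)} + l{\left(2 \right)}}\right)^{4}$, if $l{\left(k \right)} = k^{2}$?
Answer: $\frac{1}{1336336} \approx 7.4831 \cdot 10^{-7}$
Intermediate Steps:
$w{\left(E,d \right)} = 3 E + 6 d$ ($w{\left(E,d \right)} = 3 \left(d 2 + E\right) = 3 \left(2 d + E\right) = 3 \left(E + 2 d\right) = 3 E + 6 d$)
$\left(\frac{1}{w{\left(2,4 \right)} + l{\left(2 \right)}}\right)^{4} = \left(\frac{1}{\left(3 \cdot 2 + 6 \cdot 4\right) + 2^{2}}\right)^{4} = \left(\frac{1}{\left(6 + 24\right) + 4}\right)^{4} = \left(\frac{1}{30 + 4}\right)^{4} = \left(\frac{1}{34}\right)^{4} = \frac{1}{1336336}$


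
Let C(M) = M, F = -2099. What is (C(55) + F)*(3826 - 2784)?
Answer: -2129848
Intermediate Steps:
(C(55) + F)*(3826 - 2784) = (55 - 2099)*(3826 - 2784) = -2044*1042 = -2129848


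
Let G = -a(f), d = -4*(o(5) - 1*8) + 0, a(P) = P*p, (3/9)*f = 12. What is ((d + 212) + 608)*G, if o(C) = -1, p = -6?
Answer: 184896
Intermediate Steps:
f = 36 (f = 3*12 = 36)
a(P) = -6*P (a(P) = P*(-6) = -6*P)
d = 36 (d = -4*(-1 - 1*8) + 0 = -4*(-1 - 8) + 0 = -4*(-9) + 0 = 36 + 0 = 36)
G = 216 (G = -(-6)*36 = -1*(-216) = 216)
((d + 212) + 608)*G = ((36 + 212) + 608)*216 = (248 + 608)*216 = 856*216 = 184896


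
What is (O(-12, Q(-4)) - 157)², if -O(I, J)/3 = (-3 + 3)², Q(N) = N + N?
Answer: 24649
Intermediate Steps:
Q(N) = 2*N
O(I, J) = 0 (O(I, J) = -3*(-3 + 3)² = -3*0² = -3*0 = 0)
(O(-12, Q(-4)) - 157)² = (0 - 157)² = (-157)² = 24649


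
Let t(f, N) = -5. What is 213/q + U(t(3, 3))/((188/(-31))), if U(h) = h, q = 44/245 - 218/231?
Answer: -161399075/580732 ≈ -277.92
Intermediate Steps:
q = -6178/8085 (q = 44*(1/245) - 218*1/231 = 44/245 - 218/231 = -6178/8085 ≈ -0.76413)
213/q + U(t(3, 3))/((188/(-31))) = 213/(-6178/8085) - 5/(188/(-31)) = 213*(-8085/6178) - 5/(188*(-1/31)) = -1722105/6178 - 5/(-188/31) = -1722105/6178 - 5*(-31/188) = -1722105/6178 + 155/188 = -161399075/580732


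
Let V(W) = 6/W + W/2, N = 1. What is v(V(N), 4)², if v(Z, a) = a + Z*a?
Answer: 900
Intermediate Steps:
V(W) = W/2 + 6/W (V(W) = 6/W + W*(½) = 6/W + W/2 = W/2 + 6/W)
v(V(N), 4)² = (4*(1 + ((½)*1 + 6/1)))² = (4*(1 + (½ + 6*1)))² = (4*(1 + (½ + 6)))² = (4*(1 + 13/2))² = (4*(15/2))² = 30² = 900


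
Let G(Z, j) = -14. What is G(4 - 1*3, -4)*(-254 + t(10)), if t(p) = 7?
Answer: 3458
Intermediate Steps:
G(4 - 1*3, -4)*(-254 + t(10)) = -14*(-254 + 7) = -14*(-247) = 3458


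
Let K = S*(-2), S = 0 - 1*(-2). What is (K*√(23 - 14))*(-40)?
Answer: 480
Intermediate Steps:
S = 2 (S = 0 + 2 = 2)
K = -4 (K = 2*(-2) = -4)
(K*√(23 - 14))*(-40) = -4*√(23 - 14)*(-40) = -4*√9*(-40) = -4*3*(-40) = -12*(-40) = 480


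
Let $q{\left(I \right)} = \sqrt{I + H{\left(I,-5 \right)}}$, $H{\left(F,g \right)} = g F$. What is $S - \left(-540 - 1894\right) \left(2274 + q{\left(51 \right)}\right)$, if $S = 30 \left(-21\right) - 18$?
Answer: $5534268 + 4868 i \sqrt{51} \approx 5.5343 \cdot 10^{6} + 34765.0 i$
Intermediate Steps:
$H{\left(F,g \right)} = F g$
$q{\left(I \right)} = 2 \sqrt{- I}$ ($q{\left(I \right)} = \sqrt{I + I \left(-5\right)} = \sqrt{I - 5 I} = \sqrt{- 4 I} = 2 \sqrt{- I}$)
$S = -648$ ($S = -630 - 18 = -648$)
$S - \left(-540 - 1894\right) \left(2274 + q{\left(51 \right)}\right) = -648 - \left(-540 - 1894\right) \left(2274 + 2 \sqrt{\left(-1\right) 51}\right) = -648 - - 2434 \left(2274 + 2 \sqrt{-51}\right) = -648 - - 2434 \left(2274 + 2 i \sqrt{51}\right) = -648 - \left(-5534916 - 4868 i \sqrt{51}\right) = -648 + \left(5534916 + 4868 i \sqrt{51}\right) = 5534268 + 4868 i \sqrt{51}$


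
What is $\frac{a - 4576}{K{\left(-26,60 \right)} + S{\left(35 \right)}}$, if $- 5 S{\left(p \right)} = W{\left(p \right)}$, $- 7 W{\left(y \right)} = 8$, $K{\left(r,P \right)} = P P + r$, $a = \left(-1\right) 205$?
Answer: $- \frac{167335}{125098} \approx -1.3376$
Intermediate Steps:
$a = -205$
$K{\left(r,P \right)} = r + P^{2}$ ($K{\left(r,P \right)} = P^{2} + r = r + P^{2}$)
$W{\left(y \right)} = - \frac{8}{7}$ ($W{\left(y \right)} = \left(- \frac{1}{7}\right) 8 = - \frac{8}{7}$)
$S{\left(p \right)} = \frac{8}{35}$ ($S{\left(p \right)} = \left(- \frac{1}{5}\right) \left(- \frac{8}{7}\right) = \frac{8}{35}$)
$\frac{a - 4576}{K{\left(-26,60 \right)} + S{\left(35 \right)}} = \frac{-205 - 4576}{\left(-26 + 60^{2}\right) + \frac{8}{35}} = - \frac{4781}{\left(-26 + 3600\right) + \frac{8}{35}} = - \frac{4781}{3574 + \frac{8}{35}} = - \frac{4781}{\frac{125098}{35}} = \left(-4781\right) \frac{35}{125098} = - \frac{167335}{125098}$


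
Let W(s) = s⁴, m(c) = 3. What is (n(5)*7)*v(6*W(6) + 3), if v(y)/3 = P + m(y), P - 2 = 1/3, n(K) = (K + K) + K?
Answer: 1680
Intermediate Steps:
n(K) = 3*K (n(K) = 2*K + K = 3*K)
P = 7/3 (P = 2 + 1/3 = 2 + 1*(⅓) = 2 + ⅓ = 7/3 ≈ 2.3333)
v(y) = 16 (v(y) = 3*(7/3 + 3) = 3*(16/3) = 16)
(n(5)*7)*v(6*W(6) + 3) = ((3*5)*7)*16 = (15*7)*16 = 105*16 = 1680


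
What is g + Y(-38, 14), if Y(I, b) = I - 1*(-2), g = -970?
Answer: -1006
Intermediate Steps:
Y(I, b) = 2 + I (Y(I, b) = I + 2 = 2 + I)
g + Y(-38, 14) = -970 + (2 - 38) = -970 - 36 = -1006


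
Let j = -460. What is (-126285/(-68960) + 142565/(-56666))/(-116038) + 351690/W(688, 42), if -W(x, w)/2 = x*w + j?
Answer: -1993378011183834409/322350656577864512 ≈ -6.1839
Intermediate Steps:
W(x, w) = 920 - 2*w*x (W(x, w) = -2*(x*w - 460) = -2*(w*x - 460) = -2*(-460 + w*x) = 920 - 2*w*x)
(-126285/(-68960) + 142565/(-56666))/(-116038) + 351690/W(688, 42) = (-126285/(-68960) + 142565/(-56666))/(-116038) + 351690/(920 - 2*42*688) = (-126285*(-1/68960) + 142565*(-1/56666))*(-1/116038) + 351690/(920 - 57792) = (25257/13792 - 142565/56666)*(-1/116038) + 351690/(-56872) = -267521659/390768736*(-1/116038) + 351690*(-1/56872) = 267521659/45344022587968 - 175845/28436 = -1993378011183834409/322350656577864512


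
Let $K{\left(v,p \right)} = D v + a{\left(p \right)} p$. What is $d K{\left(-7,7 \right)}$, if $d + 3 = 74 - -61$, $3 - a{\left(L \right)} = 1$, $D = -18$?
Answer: $18480$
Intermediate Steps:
$a{\left(L \right)} = 2$ ($a{\left(L \right)} = 3 - 1 = 2$)
$d = 132$ ($d = -3 + \left(74 - -61\right) = -3 + \left(74 + 61\right) = -3 + 135 = 132$)
$K{\left(v,p \right)} = - 18 v + 2 p$
$d K{\left(-7,7 \right)} = 132 \left(\left(-18\right) \left(-7\right) + 2 \cdot 7\right) = 132 \left(126 + 14\right) = 132 \cdot 140 = 18480$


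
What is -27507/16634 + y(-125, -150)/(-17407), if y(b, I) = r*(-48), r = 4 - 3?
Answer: -478015917/289548038 ≈ -1.6509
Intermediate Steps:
r = 1
y(b, I) = -48 (y(b, I) = 1*(-48) = -48)
-27507/16634 + y(-125, -150)/(-17407) = -27507/16634 - 48/(-17407) = -27507*1/16634 - 48*(-1/17407) = -27507/16634 + 48/17407 = -478015917/289548038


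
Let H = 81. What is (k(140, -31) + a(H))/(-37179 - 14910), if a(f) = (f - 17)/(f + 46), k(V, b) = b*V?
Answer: 551116/6615303 ≈ 0.083309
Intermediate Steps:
k(V, b) = V*b
a(f) = (-17 + f)/(46 + f)
(k(140, -31) + a(H))/(-37179 - 14910) = (140*(-31) + (-17 + 81)/(46 + 81))/(-37179 - 14910) = (-4340 + 64/127)/(-52089) = (-4340 + (1/127)*64)*(-1/52089) = (-4340 + 64/127)*(-1/52089) = -551116/127*(-1/52089) = 551116/6615303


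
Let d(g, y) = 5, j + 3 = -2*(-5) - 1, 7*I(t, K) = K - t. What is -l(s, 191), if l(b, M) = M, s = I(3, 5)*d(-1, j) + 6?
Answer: -191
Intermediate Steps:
I(t, K) = -t/7 + K/7 (I(t, K) = (K - t)/7 = -t/7 + K/7)
j = 6 (j = -3 + (-2*(-5) - 1) = -3 + (10 - 1) = -3 + 9 = 6)
s = 52/7 (s = (-1/7*3 + (1/7)*5)*5 + 6 = (-3/7 + 5/7)*5 + 6 = (2/7)*5 + 6 = 10/7 + 6 = 52/7 ≈ 7.4286)
-l(s, 191) = -1*191 = -191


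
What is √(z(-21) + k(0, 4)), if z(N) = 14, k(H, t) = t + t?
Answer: √22 ≈ 4.6904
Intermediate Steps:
k(H, t) = 2*t
√(z(-21) + k(0, 4)) = √(14 + 2*4) = √(14 + 8) = √22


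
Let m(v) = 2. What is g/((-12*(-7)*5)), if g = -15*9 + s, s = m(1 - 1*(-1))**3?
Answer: -127/420 ≈ -0.30238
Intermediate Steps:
s = 8 (s = 2**3 = 8)
g = -127 (g = -15*9 + 8 = -135 + 8 = -127)
g/((-12*(-7)*5)) = -127/(-12*(-7)*5) = -127/(84*5) = -127/420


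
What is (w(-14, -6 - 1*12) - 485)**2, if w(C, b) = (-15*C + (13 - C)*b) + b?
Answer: 606841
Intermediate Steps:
w(C, b) = b - 15*C + b*(13 - C) (w(C, b) = (-15*C + b*(13 - C)) + b = b - 15*C + b*(13 - C))
(w(-14, -6 - 1*12) - 485)**2 = ((-15*(-14) + 14*(-6 - 1*12) - 1*(-14)*(-6 - 1*12)) - 485)**2 = ((210 + 14*(-6 - 12) - 1*(-14)*(-6 - 12)) - 485)**2 = ((210 + 14*(-18) - 1*(-14)*(-18)) - 485)**2 = ((210 - 252 - 252) - 485)**2 = (-294 - 485)**2 = (-779)**2 = 606841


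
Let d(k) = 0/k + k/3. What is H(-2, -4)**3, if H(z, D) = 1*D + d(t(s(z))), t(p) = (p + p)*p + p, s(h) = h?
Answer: -8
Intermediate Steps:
t(p) = p + 2*p**2 (t(p) = (2*p)*p + p = 2*p**2 + p = p + 2*p**2)
d(k) = k/3 (d(k) = 0 + k*(1/3) = 0 + k/3 = k/3)
H(z, D) = D + z*(1 + 2*z)/3 (H(z, D) = 1*D + (z*(1 + 2*z))/3 = D + z*(1 + 2*z)/3)
H(-2, -4)**3 = (-4 + (1/3)*(-2)*(1 + 2*(-2)))**3 = (-4 + (1/3)*(-2)*(1 - 4))**3 = (-4 + (1/3)*(-2)*(-3))**3 = (-4 + 2)**3 = (-2)**3 = -8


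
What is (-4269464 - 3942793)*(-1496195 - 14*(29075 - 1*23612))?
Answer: 12915227701989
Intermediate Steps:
(-4269464 - 3942793)*(-1496195 - 14*(29075 - 1*23612)) = -8212257*(-1496195 - 14*(29075 - 23612)) = -8212257*(-1496195 - 14*5463) = -8212257*(-1496195 - 76482) = -8212257*(-1572677) = 12915227701989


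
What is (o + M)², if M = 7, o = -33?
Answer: 676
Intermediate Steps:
(o + M)² = (-33 + 7)² = (-26)² = 676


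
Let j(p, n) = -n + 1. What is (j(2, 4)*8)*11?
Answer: -264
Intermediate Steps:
j(p, n) = 1 - n
(j(2, 4)*8)*11 = ((1 - 1*4)*8)*11 = ((1 - 4)*8)*11 = -3*8*11 = -24*11 = -264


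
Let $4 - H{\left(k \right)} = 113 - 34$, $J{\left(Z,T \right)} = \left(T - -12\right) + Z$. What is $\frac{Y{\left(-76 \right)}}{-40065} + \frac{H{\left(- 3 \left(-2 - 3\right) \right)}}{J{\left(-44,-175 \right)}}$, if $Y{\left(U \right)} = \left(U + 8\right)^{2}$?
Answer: $\frac{75841}{307165} \approx 0.24691$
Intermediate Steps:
$J{\left(Z,T \right)} = 12 + T + Z$ ($J{\left(Z,T \right)} = \left(T + 12\right) + Z = \left(12 + T\right) + Z = 12 + T + Z$)
$Y{\left(U \right)} = \left(8 + U\right)^{2}$
$H{\left(k \right)} = -75$ ($H{\left(k \right)} = 4 - \left(113 - 34\right) = 4 - 79 = -75$)
$\frac{Y{\left(-76 \right)}}{-40065} + \frac{H{\left(- 3 \left(-2 - 3\right) \right)}}{J{\left(-44,-175 \right)}} = \frac{\left(8 - 76\right)^{2}}{-40065} - \frac{75}{12 - 175 - 44} = \left(-68\right)^{2} \left(- \frac{1}{40065}\right) - \frac{75}{-207} = 4624 \left(- \frac{1}{40065}\right) - - \frac{25}{69} = - \frac{4624}{40065} + \frac{25}{69} = \frac{75841}{307165}$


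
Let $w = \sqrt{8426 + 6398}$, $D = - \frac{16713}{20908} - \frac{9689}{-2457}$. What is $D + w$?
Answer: $\frac{161513771}{51370956} + 2 \sqrt{3706} \approx 124.9$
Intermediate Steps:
$D = \frac{161513771}{51370956}$ ($D = \left(-16713\right) \frac{1}{20908} - - \frac{9689}{2457} = - \frac{16713}{20908} + \frac{9689}{2457} = \frac{161513771}{51370956} \approx 3.1441$)
$w = 2 \sqrt{3706}$ ($w = \sqrt{14824} = 2 \sqrt{3706} \approx 121.75$)
$D + w = \frac{161513771}{51370956} + 2 \sqrt{3706}$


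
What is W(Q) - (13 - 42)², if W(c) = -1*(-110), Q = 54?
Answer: -731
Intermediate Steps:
W(c) = 110
W(Q) - (13 - 42)² = 110 - (13 - 42)² = 110 - 1*(-29)² = 110 - 1*841 = 110 - 841 = -731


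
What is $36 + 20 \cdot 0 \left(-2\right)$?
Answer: $36$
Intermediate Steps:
$36 + 20 \cdot 0 \left(-2\right) = 36 + 20 \cdot 0 = 36 + 0 = 36$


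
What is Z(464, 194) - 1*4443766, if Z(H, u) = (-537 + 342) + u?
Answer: -4443767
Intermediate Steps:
Z(H, u) = -195 + u
Z(464, 194) - 1*4443766 = (-195 + 194) - 1*4443766 = -1 - 4443766 = -4443767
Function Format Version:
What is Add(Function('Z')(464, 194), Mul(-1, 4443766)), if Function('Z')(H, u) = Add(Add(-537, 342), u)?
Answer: -4443767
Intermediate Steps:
Function('Z')(H, u) = Add(-195, u)
Add(Function('Z')(464, 194), Mul(-1, 4443766)) = Add(Add(-195, 194), Mul(-1, 4443766)) = Add(-1, -4443766) = -4443767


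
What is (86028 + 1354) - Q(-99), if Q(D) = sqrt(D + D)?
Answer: 87382 - 3*I*sqrt(22) ≈ 87382.0 - 14.071*I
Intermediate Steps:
Q(D) = sqrt(2)*sqrt(D) (Q(D) = sqrt(2*D) = sqrt(2)*sqrt(D))
(86028 + 1354) - Q(-99) = (86028 + 1354) - sqrt(2)*sqrt(-99) = 87382 - sqrt(2)*3*I*sqrt(11) = 87382 - 3*I*sqrt(22)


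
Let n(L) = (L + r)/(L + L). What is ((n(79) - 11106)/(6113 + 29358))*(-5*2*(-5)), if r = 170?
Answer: -43862475/2802209 ≈ -15.653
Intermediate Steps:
n(L) = (170 + L)/(2*L) (n(L) = (L + 170)/(L + L) = (170 + L)/((2*L)) = (170 + L)*(1/(2*L)) = (170 + L)/(2*L))
((n(79) - 11106)/(6113 + 29358))*(-5*2*(-5)) = (((½)*(170 + 79)/79 - 11106)/(6113 + 29358))*(-5*2*(-5)) = (((½)*(1/79)*249 - 11106)/35471)*(-10*(-5)) = ((249/158 - 11106)*(1/35471))*50 = -1754499/158*1/35471*50 = -1754499/5604418*50 = -43862475/2802209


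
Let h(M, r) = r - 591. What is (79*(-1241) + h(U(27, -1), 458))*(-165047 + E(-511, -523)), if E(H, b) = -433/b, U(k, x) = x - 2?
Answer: 8474123397456/523 ≈ 1.6203e+10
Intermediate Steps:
U(k, x) = -2 + x
h(M, r) = -591 + r
(79*(-1241) + h(U(27, -1), 458))*(-165047 + E(-511, -523)) = (79*(-1241) + (-591 + 458))*(-165047 - 433/(-523)) = (-98039 - 133)*(-165047 - 433*(-1/523)) = -98172*(-165047 + 433/523) = -98172*(-86319148/523) = 8474123397456/523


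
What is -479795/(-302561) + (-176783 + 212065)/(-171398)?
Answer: 35780473104/25929175139 ≈ 1.3799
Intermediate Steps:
-479795/(-302561) + (-176783 + 212065)/(-171398) = -479795*(-1/302561) + 35282*(-1/171398) = 479795/302561 - 17641/85699 = 35780473104/25929175139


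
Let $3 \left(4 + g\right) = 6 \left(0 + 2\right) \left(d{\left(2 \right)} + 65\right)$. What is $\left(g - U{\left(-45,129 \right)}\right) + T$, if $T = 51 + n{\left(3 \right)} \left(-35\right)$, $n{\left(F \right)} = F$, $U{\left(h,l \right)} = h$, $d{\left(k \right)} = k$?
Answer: $255$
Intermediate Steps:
$T = -54$ ($T = 51 + 3 \left(-35\right) = 51 - 105 = -54$)
$g = 264$ ($g = -4 + \frac{6 \left(0 + 2\right) \left(2 + 65\right)}{3} = -4 + \frac{6 \cdot 2 \cdot 67}{3} = -4 + \frac{12 \cdot 67}{3} = -4 + \frac{1}{3} \cdot 804 = -4 + 268 = 264$)
$\left(g - U{\left(-45,129 \right)}\right) + T = \left(264 - -45\right) - 54 = \left(264 + 45\right) - 54 = 309 - 54 = 255$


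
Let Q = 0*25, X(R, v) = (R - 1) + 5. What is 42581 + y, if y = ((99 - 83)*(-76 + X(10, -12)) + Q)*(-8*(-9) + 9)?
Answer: -37771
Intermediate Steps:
X(R, v) = 4 + R (X(R, v) = (-1 + R) + 5 = 4 + R)
Q = 0
y = -80352 (y = ((99 - 83)*(-76 + (4 + 10)) + 0)*(-8*(-9) + 9) = (16*(-76 + 14) + 0)*(72 + 9) = (16*(-62) + 0)*81 = (-992 + 0)*81 = -992*81 = -80352)
42581 + y = 42581 - 80352 = -37771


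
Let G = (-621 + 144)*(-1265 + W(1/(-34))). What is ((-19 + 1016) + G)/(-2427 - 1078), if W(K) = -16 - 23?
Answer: -124601/701 ≈ -177.75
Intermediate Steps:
W(K) = -39
G = 622008 (G = (-621 + 144)*(-1265 - 39) = -477*(-1304) = 622008)
((-19 + 1016) + G)/(-2427 - 1078) = ((-19 + 1016) + 622008)/(-2427 - 1078) = (997 + 622008)/(-3505) = 623005*(-1/3505) = -124601/701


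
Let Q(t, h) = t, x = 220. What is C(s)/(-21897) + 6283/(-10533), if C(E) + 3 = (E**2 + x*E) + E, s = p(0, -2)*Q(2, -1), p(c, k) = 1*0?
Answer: -15283028/25626789 ≈ -0.59637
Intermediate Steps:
p(c, k) = 0
s = 0 (s = 0*2 = 0)
C(E) = -3 + E**2 + 221*E (C(E) = -3 + ((E**2 + 220*E) + E) = -3 + (E**2 + 221*E) = -3 + E**2 + 221*E)
C(s)/(-21897) + 6283/(-10533) = (-3 + 0**2 + 221*0)/(-21897) + 6283/(-10533) = (-3 + 0 + 0)*(-1/21897) + 6283*(-1/10533) = -3*(-1/21897) - 6283/10533 = 1/7299 - 6283/10533 = -15283028/25626789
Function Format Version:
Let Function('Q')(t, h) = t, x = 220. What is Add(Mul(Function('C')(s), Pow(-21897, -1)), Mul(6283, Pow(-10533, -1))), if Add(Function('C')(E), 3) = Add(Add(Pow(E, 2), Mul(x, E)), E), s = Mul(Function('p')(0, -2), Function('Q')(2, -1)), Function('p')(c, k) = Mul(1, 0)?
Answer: Rational(-15283028, 25626789) ≈ -0.59637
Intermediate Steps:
Function('p')(c, k) = 0
s = 0 (s = Mul(0, 2) = 0)
Function('C')(E) = Add(-3, Pow(E, 2), Mul(221, E)) (Function('C')(E) = Add(-3, Add(Add(Pow(E, 2), Mul(220, E)), E)) = Add(-3, Add(Pow(E, 2), Mul(221, E))) = Add(-3, Pow(E, 2), Mul(221, E)))
Add(Mul(Function('C')(s), Pow(-21897, -1)), Mul(6283, Pow(-10533, -1))) = Add(Mul(Add(-3, Pow(0, 2), Mul(221, 0)), Pow(-21897, -1)), Mul(6283, Pow(-10533, -1))) = Add(Mul(Add(-3, 0, 0), Rational(-1, 21897)), Mul(6283, Rational(-1, 10533))) = Add(Mul(-3, Rational(-1, 21897)), Rational(-6283, 10533)) = Add(Rational(1, 7299), Rational(-6283, 10533)) = Rational(-15283028, 25626789)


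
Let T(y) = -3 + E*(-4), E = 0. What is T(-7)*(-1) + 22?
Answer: 25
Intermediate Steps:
T(y) = -3 (T(y) = -3 + 0*(-4) = -3 + 0 = -3)
T(-7)*(-1) + 22 = -3*(-1) + 22 = 3 + 22 = 25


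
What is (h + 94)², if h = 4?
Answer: 9604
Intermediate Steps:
(h + 94)² = (4 + 94)² = 98² = 9604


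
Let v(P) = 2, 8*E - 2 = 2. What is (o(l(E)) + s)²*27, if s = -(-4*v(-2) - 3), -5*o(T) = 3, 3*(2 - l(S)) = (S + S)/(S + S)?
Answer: 73008/25 ≈ 2920.3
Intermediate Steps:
E = ½ (E = ¼ + (⅛)*2 = ¼ + ¼ = ½ ≈ 0.50000)
l(S) = 5/3 (l(S) = 2 - (S + S)/(3*(S + S)) = 2 - 2*S/(3*(2*S)) = 2 - 2*S*1/(2*S)/3 = 2 - ⅓*1 = 2 - ⅓ = 5/3)
o(T) = -⅗ (o(T) = -⅕*3 = -⅗)
s = 11 (s = -(-4*2 - 3) = -(-8 - 3) = -1*(-11) = 11)
(o(l(E)) + s)²*27 = (-⅗ + 11)²*27 = (52/5)²*27 = (2704/25)*27 = 73008/25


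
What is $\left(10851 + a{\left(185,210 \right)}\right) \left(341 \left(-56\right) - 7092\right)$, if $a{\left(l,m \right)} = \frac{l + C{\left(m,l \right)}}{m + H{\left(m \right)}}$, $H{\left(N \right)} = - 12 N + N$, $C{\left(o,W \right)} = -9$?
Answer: $- \frac{149185991428}{525} \approx -2.8416 \cdot 10^{8}$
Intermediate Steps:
$H{\left(N \right)} = - 11 N$
$a{\left(l,m \right)} = - \frac{-9 + l}{10 m}$ ($a{\left(l,m \right)} = \frac{l - 9}{m - 11 m} = \frac{-9 + l}{\left(-10\right) m} = \left(-9 + l\right) \left(- \frac{1}{10 m}\right) = - \frac{-9 + l}{10 m}$)
$\left(10851 + a{\left(185,210 \right)}\right) \left(341 \left(-56\right) - 7092\right) = \left(10851 + \frac{9 - 185}{10 \cdot 210}\right) \left(341 \left(-56\right) - 7092\right) = \left(10851 + \frac{1}{10} \cdot \frac{1}{210} \left(9 - 185\right)\right) \left(-19096 - 7092\right) = \left(10851 + \frac{1}{10} \cdot \frac{1}{210} \left(-176\right)\right) \left(-26188\right) = \left(10851 - \frac{44}{525}\right) \left(-26188\right) = \frac{5696731}{525} \left(-26188\right) = - \frac{149185991428}{525}$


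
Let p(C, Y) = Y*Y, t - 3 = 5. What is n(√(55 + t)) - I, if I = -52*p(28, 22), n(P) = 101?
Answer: 25269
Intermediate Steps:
t = 8 (t = 3 + 5 = 8)
p(C, Y) = Y²
I = -25168 (I = -52*22² = -52*484 = -25168)
n(√(55 + t)) - I = 101 - 1*(-25168) = 101 + 25168 = 25269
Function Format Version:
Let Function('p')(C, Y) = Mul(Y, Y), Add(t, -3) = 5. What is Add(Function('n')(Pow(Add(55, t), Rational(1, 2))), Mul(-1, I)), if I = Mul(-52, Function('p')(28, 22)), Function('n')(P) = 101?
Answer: 25269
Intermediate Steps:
t = 8 (t = Add(3, 5) = 8)
Function('p')(C, Y) = Pow(Y, 2)
I = -25168 (I = Mul(-52, Pow(22, 2)) = Mul(-52, 484) = -25168)
Add(Function('n')(Pow(Add(55, t), Rational(1, 2))), Mul(-1, I)) = Add(101, Mul(-1, -25168)) = Add(101, 25168) = 25269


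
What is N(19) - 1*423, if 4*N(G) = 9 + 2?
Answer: -1681/4 ≈ -420.25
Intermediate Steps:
N(G) = 11/4 (N(G) = (9 + 2)/4 = (¼)*11 = 11/4)
N(19) - 1*423 = 11/4 - 1*423 = 11/4 - 423 = -1681/4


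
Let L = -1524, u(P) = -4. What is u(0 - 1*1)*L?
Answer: 6096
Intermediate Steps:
u(0 - 1*1)*L = -4*(-1524) = 6096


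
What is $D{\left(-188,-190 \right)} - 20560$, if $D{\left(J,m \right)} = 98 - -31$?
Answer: $-20431$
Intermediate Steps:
$D{\left(J,m \right)} = 129$ ($D{\left(J,m \right)} = 98 + 31 = 129$)
$D{\left(-188,-190 \right)} - 20560 = 129 - 20560 = -20431$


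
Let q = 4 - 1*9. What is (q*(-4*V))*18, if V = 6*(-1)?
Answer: -2160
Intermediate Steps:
q = -5 (q = 4 - 9 = -5)
V = -6
(q*(-4*V))*18 = -(-20)*(-6)*18 = -5*24*18 = -120*18 = -2160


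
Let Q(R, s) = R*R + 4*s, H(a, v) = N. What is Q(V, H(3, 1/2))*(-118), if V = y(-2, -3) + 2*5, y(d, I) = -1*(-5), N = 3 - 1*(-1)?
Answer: -28438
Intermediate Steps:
N = 4 (N = 3 + 1 = 4)
H(a, v) = 4
y(d, I) = 5
V = 15 (V = 5 + 2*5 = 5 + 10 = 15)
Q(R, s) = R**2 + 4*s
Q(V, H(3, 1/2))*(-118) = (15**2 + 4*4)*(-118) = (225 + 16)*(-118) = 241*(-118) = -28438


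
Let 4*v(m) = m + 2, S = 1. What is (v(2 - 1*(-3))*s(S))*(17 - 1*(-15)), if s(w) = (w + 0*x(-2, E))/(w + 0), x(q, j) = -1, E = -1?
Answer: 56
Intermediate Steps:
v(m) = ½ + m/4 (v(m) = (m + 2)/4 = (2 + m)/4 = ½ + m/4)
s(w) = 1 (s(w) = (w + 0*(-1))/(w + 0) = (w + 0)/w = w/w = 1)
(v(2 - 1*(-3))*s(S))*(17 - 1*(-15)) = ((½ + (2 - 1*(-3))/4)*1)*(17 - 1*(-15)) = ((½ + (2 + 3)/4)*1)*(17 + 15) = ((½ + (¼)*5)*1)*32 = ((½ + 5/4)*1)*32 = ((7/4)*1)*32 = (7/4)*32 = 56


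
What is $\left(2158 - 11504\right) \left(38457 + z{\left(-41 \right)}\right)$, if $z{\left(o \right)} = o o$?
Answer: $-375129748$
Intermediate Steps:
$z{\left(o \right)} = o^{2}$
$\left(2158 - 11504\right) \left(38457 + z{\left(-41 \right)}\right) = \left(2158 - 11504\right) \left(38457 + \left(-41\right)^{2}\right) = - 9346 \left(38457 + 1681\right) = \left(-9346\right) 40138 = -375129748$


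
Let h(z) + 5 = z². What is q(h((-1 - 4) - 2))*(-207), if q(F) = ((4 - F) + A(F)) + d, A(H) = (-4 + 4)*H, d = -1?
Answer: 8487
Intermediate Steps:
A(H) = 0 (A(H) = 0*H = 0)
h(z) = -5 + z²
q(F) = 3 - F (q(F) = ((4 - F) + 0) - 1 = (4 - F) - 1 = 3 - F)
q(h((-1 - 4) - 2))*(-207) = (3 - (-5 + ((-1 - 4) - 2)²))*(-207) = (3 - (-5 + (-5 - 2)²))*(-207) = (3 - (-5 + (-7)²))*(-207) = (3 - (-5 + 49))*(-207) = (3 - 1*44)*(-207) = (3 - 44)*(-207) = -41*(-207) = 8487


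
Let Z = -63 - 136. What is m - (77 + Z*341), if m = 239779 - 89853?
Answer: 217708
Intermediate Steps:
Z = -199
m = 149926
m - (77 + Z*341) = 149926 - (77 - 199*341) = 149926 - (77 - 67859) = 149926 - 1*(-67782) = 149926 + 67782 = 217708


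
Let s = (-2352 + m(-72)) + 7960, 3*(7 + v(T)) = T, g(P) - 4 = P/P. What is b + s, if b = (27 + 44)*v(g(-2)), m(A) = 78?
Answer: 15922/3 ≈ 5307.3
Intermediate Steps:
g(P) = 5 (g(P) = 4 + P/P = 4 + 1 = 5)
v(T) = -7 + T/3
b = -1136/3 (b = (27 + 44)*(-7 + (⅓)*5) = 71*(-7 + 5/3) = 71*(-16/3) = -1136/3 ≈ -378.67)
s = 5686 (s = (-2352 + 78) + 7960 = -2274 + 7960 = 5686)
b + s = -1136/3 + 5686 = 15922/3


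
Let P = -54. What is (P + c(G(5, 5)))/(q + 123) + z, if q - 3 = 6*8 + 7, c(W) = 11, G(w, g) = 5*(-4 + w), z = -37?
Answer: -6740/181 ≈ -37.238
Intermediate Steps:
G(w, g) = -20 + 5*w
q = 58 (q = 3 + (6*8 + 7) = 3 + (48 + 7) = 3 + 55 = 58)
(P + c(G(5, 5)))/(q + 123) + z = (-54 + 11)/(58 + 123) - 37 = -43/181 - 37 = -6740/181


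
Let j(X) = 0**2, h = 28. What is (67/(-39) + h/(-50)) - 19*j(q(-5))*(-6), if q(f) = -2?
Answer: -2221/975 ≈ -2.2780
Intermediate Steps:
j(X) = 0
(67/(-39) + h/(-50)) - 19*j(q(-5))*(-6) = (67/(-39) + 28/(-50)) - 0*(-6) = (67*(-1/39) + 28*(-1/50)) - 19*0 = (-67/39 - 14/25) + 0 = -2221/975 + 0 = -2221/975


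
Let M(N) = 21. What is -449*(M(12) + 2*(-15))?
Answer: 4041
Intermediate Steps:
-449*(M(12) + 2*(-15)) = -449*(21 + 2*(-15)) = -449*(21 - 30) = -449*(-9) = 4041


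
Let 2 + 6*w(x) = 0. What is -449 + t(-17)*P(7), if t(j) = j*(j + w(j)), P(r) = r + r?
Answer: 11029/3 ≈ 3676.3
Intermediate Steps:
w(x) = -⅓ (w(x) = -⅓ + (⅙)*0 = -⅓ + 0 = -⅓)
P(r) = 2*r
t(j) = j*(-⅓ + j) (t(j) = j*(j - ⅓) = j*(-⅓ + j))
-449 + t(-17)*P(7) = -449 + (-17*(-⅓ - 17))*(2*7) = -449 - 17*(-52/3)*14 = -449 + (884/3)*14 = -449 + 12376/3 = 11029/3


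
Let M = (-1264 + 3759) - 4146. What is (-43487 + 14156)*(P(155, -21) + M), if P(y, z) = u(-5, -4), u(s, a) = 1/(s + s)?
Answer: 484284141/10 ≈ 4.8428e+7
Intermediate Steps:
u(s, a) = 1/(2*s)
P(y, z) = -⅒ (P(y, z) = (½)/(-5) = (½)*(-⅕) = -⅒)
M = -1651 (M = 2495 - 4146 = -1651)
(-43487 + 14156)*(P(155, -21) + M) = (-43487 + 14156)*(-⅒ - 1651) = -29331*(-16511/10) = 484284141/10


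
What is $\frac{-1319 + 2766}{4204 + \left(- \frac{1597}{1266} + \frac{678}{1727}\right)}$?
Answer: $\frac{3163694754}{9189650257} \approx 0.34427$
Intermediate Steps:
$\frac{-1319 + 2766}{4204 + \left(- \frac{1597}{1266} + \frac{678}{1727}\right)} = \frac{1447}{4204 + \left(\left(-1597\right) \frac{1}{1266} + 678 \cdot \frac{1}{1727}\right)} = \frac{1447}{4204 + \left(- \frac{1597}{1266} + \frac{678}{1727}\right)} = \frac{1447}{4204 - \frac{1899671}{2186382}} = \frac{1447}{\frac{9189650257}{2186382}} = 1447 \cdot \frac{2186382}{9189650257} = \frac{3163694754}{9189650257}$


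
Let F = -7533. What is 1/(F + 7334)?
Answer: -1/199 ≈ -0.0050251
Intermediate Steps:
1/(F + 7334) = 1/(-7533 + 7334) = 1/(-199) = -1/199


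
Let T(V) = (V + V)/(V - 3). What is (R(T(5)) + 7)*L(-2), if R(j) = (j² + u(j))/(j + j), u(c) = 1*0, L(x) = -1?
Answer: -19/2 ≈ -9.5000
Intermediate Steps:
T(V) = 2*V/(-3 + V) (T(V) = (2*V)/(-3 + V) = 2*V/(-3 + V))
u(c) = 0
R(j) = j/2 (R(j) = (j² + 0)/(j + j) = j²/((2*j)) = j²*(1/(2*j)) = j/2)
(R(T(5)) + 7)*L(-2) = ((2*5/(-3 + 5))/2 + 7)*(-1) = ((2*5/2)/2 + 7)*(-1) = ((2*5*(½))/2 + 7)*(-1) = ((½)*5 + 7)*(-1) = (5/2 + 7)*(-1) = (19/2)*(-1) = -19/2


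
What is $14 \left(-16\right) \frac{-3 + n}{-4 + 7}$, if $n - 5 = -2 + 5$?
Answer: $- \frac{1120}{3} \approx -373.33$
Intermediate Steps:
$n = 8$ ($n = 5 + \left(-2 + 5\right) = 5 + 3 = 8$)
$14 \left(-16\right) \frac{-3 + n}{-4 + 7} = 14 \left(-16\right) \frac{-3 + 8}{-4 + 7} = - 224 \cdot \frac{5}{3} = - 224 \cdot 5 \cdot \frac{1}{3} = \left(-224\right) \frac{5}{3} = - \frac{1120}{3}$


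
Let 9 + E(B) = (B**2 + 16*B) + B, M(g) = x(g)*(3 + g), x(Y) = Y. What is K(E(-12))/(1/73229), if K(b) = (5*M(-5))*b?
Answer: -252640050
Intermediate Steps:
M(g) = g*(3 + g)
E(B) = -9 + B**2 + 17*B (E(B) = -9 + ((B**2 + 16*B) + B) = -9 + (B**2 + 17*B) = -9 + B**2 + 17*B)
K(b) = 50*b (K(b) = (5*(-5*(3 - 5)))*b = (5*(-5*(-2)))*b = (5*10)*b = 50*b)
K(E(-12))/(1/73229) = (50*(-9 + (-12)**2 + 17*(-12)))/(1/73229) = (50*(-9 + 144 - 204))/(1/73229) = (50*(-69))*73229 = -3450*73229 = -252640050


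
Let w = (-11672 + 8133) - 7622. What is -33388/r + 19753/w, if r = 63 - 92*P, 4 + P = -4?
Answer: -22848595/524567 ≈ -43.557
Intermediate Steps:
P = -8 (P = -4 - 4 = -8)
w = -11161 (w = -3539 - 7622 = -11161)
r = 799 (r = 63 - 92*(-8) = 63 + 736 = 799)
-33388/r + 19753/w = -33388/799 + 19753/(-11161) = -33388*1/799 + 19753*(-1/11161) = -1964/47 - 19753/11161 = -22848595/524567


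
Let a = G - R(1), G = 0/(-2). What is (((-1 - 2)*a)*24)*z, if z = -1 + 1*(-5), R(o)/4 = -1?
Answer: 1728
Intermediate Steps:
G = 0 (G = 0*(-½) = 0)
R(o) = -4 (R(o) = 4*(-1) = -4)
a = 4 (a = 0 - 1*(-4) = 0 + 4 = 4)
z = -6 (z = -1 - 5 = -6)
(((-1 - 2)*a)*24)*z = (((-1 - 2)*4)*24)*(-6) = (-3*4*24)*(-6) = -12*24*(-6) = -288*(-6) = 1728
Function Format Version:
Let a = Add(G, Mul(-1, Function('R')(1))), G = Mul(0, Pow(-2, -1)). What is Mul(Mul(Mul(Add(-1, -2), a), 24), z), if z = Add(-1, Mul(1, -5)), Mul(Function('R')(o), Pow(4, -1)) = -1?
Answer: 1728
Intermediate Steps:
G = 0 (G = Mul(0, Rational(-1, 2)) = 0)
Function('R')(o) = -4 (Function('R')(o) = Mul(4, -1) = -4)
a = 4 (a = Add(0, Mul(-1, -4)) = Add(0, 4) = 4)
z = -6 (z = Add(-1, -5) = -6)
Mul(Mul(Mul(Add(-1, -2), a), 24), z) = Mul(Mul(Mul(Add(-1, -2), 4), 24), -6) = Mul(Mul(Mul(-3, 4), 24), -6) = Mul(Mul(-12, 24), -6) = Mul(-288, -6) = 1728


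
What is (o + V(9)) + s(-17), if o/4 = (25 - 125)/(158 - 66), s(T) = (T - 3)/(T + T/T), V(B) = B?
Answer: 543/92 ≈ 5.9022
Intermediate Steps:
s(T) = (-3 + T)/(1 + T) (s(T) = (-3 + T)/(T + 1) = (-3 + T)/(1 + T))
o = -100/23 (o = 4*((25 - 125)/(158 - 66)) = 4*(-100/92) = 4*(-100*1/92) = 4*(-25/23) = -100/23 ≈ -4.3478)
(o + V(9)) + s(-17) = (-100/23 + 9) + (-3 - 17)/(1 - 17) = 107/23 - 20/(-16) = 107/23 - 1/16*(-20) = 107/23 + 5/4 = 543/92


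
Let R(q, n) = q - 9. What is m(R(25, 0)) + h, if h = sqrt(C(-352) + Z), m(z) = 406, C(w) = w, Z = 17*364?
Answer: 406 + 2*sqrt(1459) ≈ 482.39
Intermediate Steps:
R(q, n) = -9 + q
Z = 6188
h = 2*sqrt(1459) (h = sqrt(-352 + 6188) = sqrt(5836) = 2*sqrt(1459) ≈ 76.394)
m(R(25, 0)) + h = 406 + 2*sqrt(1459)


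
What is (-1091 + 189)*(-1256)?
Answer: 1132912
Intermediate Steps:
(-1091 + 189)*(-1256) = -902*(-1256) = 1132912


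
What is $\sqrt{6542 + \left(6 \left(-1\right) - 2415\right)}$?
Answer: $\sqrt{4121} \approx 64.195$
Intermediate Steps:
$\sqrt{6542 + \left(6 \left(-1\right) - 2415\right)} = \sqrt{6542 - 2421} = \sqrt{4121}$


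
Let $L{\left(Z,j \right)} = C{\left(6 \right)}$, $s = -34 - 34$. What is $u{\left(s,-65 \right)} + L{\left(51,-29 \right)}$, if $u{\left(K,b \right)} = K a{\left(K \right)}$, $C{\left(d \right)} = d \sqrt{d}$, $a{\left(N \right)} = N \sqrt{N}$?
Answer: $6 \sqrt{6} + 9248 i \sqrt{17} \approx 14.697 + 38131.0 i$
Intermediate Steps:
$a{\left(N \right)} = N^{\frac{3}{2}}$
$s = -68$
$C{\left(d \right)} = d^{\frac{3}{2}}$
$L{\left(Z,j \right)} = 6 \sqrt{6}$ ($L{\left(Z,j \right)} = 6^{\frac{3}{2}} = 6 \sqrt{6}$)
$u{\left(K,b \right)} = K^{\frac{5}{2}}$ ($u{\left(K,b \right)} = K K^{\frac{3}{2}} = K^{\frac{5}{2}}$)
$u{\left(s,-65 \right)} + L{\left(51,-29 \right)} = \left(-68\right)^{\frac{5}{2}} + 6 \sqrt{6} = 9248 i \sqrt{17} + 6 \sqrt{6} = 6 \sqrt{6} + 9248 i \sqrt{17}$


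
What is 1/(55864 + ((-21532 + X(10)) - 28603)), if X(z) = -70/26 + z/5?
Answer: 13/74468 ≈ 0.00017457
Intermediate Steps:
X(z) = -35/13 + z/5 (X(z) = -70*1/26 + z*(⅕) = -35/13 + z/5)
1/(55864 + ((-21532 + X(10)) - 28603)) = 1/(55864 + ((-21532 + (-35/13 + (⅕)*10)) - 28603)) = 1/(55864 + ((-21532 + (-35/13 + 2)) - 28603)) = 1/(55864 + ((-21532 - 9/13) - 28603)) = 1/(55864 + (-279925/13 - 28603)) = 1/(55864 - 651764/13) = 1/(74468/13) = 13/74468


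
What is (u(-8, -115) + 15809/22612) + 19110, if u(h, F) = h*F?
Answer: 452934169/22612 ≈ 20031.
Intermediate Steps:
u(h, F) = F*h
(u(-8, -115) + 15809/22612) + 19110 = (-115*(-8) + 15809/22612) + 19110 = (920 + 15809*(1/22612)) + 19110 = (920 + 15809/22612) + 19110 = 20818849/22612 + 19110 = 452934169/22612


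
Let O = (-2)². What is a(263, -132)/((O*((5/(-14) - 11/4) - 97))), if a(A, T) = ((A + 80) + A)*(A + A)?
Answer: -2231292/2803 ≈ -796.04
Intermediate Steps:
O = 4
a(A, T) = 2*A*(80 + 2*A) (a(A, T) = ((80 + A) + A)*(2*A) = (80 + 2*A)*(2*A) = 2*A*(80 + 2*A))
a(263, -132)/((O*((5/(-14) - 11/4) - 97))) = (4*263*(40 + 263))/((4*((5/(-14) - 11/4) - 97))) = (4*263*303)/((4*((5*(-1/14) - 11*¼) - 97))) = 318756/((4*((-5/14 - 11/4) - 97))) = 318756/((4*(-87/28 - 97))) = 318756/((4*(-2803/28))) = 318756/(-2803/7) = 318756*(-7/2803) = -2231292/2803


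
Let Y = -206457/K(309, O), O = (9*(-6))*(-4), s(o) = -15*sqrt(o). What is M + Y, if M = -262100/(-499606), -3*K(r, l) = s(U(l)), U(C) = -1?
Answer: 131050/249803 + 206457*I/5 ≈ 0.52461 + 41291.0*I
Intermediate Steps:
O = 216 (O = -54*(-4) = 216)
K(r, l) = 5*I (K(r, l) = -(-5)*sqrt(-1) = -(-5)*I = 5*I)
M = 131050/249803 (M = -262100*(-1/499606) = 131050/249803 ≈ 0.52461)
Y = 206457*I/5 (Y = -206457*(-I/5) = -(-206457)*I/5 = 206457*I/5 ≈ 41291.0*I)
M + Y = 131050/249803 + 206457*I/5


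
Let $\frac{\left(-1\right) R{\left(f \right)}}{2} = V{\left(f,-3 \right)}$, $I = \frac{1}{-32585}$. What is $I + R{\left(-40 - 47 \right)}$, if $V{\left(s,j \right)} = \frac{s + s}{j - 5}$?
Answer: $- \frac{2834897}{65170} \approx -43.5$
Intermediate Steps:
$I = - \frac{1}{32585} \approx -3.0689 \cdot 10^{-5}$
$V{\left(s,j \right)} = \frac{2 s}{-5 + j}$
$R{\left(f \right)} = \frac{f}{2}$ ($R{\left(f \right)} = - 2 \frac{2 f}{-5 - 3} = - 2 \frac{2 f}{-8} = - 2 \cdot 2 f \left(- \frac{1}{8}\right) = - 2 \left(- \frac{f}{4}\right) = \frac{f}{2}$)
$I + R{\left(-40 - 47 \right)} = - \frac{1}{32585} + \frac{-40 - 47}{2} = - \frac{1}{32585} + \frac{1}{2} \left(-87\right) = - \frac{1}{32585} - \frac{87}{2} = - \frac{2834897}{65170}$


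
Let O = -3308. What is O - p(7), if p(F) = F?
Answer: -3315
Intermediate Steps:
O - p(7) = -3308 - 1*7 = -3308 - 7 = -3315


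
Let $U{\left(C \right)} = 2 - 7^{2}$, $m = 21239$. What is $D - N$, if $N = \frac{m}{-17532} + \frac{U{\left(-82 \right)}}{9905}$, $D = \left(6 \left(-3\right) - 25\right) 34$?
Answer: $- \frac{253671624221}{173654460} \approx -1460.8$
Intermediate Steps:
$U{\left(C \right)} = -47$ ($U{\left(C \right)} = 2 - 49 = -47$)
$D = -1462$ ($D = \left(-18 - 25\right) 34 = \left(-43\right) 34 = -1462$)
$N = - \frac{211196299}{173654460}$ ($N = \frac{21239}{-17532} - \frac{47}{9905} = 21239 \left(- \frac{1}{17532}\right) - \frac{47}{9905} = - \frac{21239}{17532} - \frac{47}{9905} = - \frac{211196299}{173654460} \approx -1.2162$)
$D - N = -1462 - - \frac{211196299}{173654460} = -1462 + \frac{211196299}{173654460} = - \frac{253671624221}{173654460}$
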